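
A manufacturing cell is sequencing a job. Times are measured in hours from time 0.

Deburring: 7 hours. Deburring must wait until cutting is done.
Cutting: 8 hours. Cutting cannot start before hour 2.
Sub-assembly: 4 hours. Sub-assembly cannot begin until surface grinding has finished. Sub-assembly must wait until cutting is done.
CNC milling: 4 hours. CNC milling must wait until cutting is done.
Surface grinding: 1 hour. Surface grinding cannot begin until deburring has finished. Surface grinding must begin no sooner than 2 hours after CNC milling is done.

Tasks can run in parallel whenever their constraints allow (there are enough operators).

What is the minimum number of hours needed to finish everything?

Cutting waits on its own release at hour 2, so it starts at hour 2 and finishes at 2 + 8 = hour 10.
CNC milling waits on cutting (finishes hour 10), so it starts at hour 10 and finishes at 10 + 4 = hour 14.
After cutting (finishes hour 10), deburring can start at hour 10 and finishes at hour 17.
Surface grinding has to wait for deburring (finishes hour 17); CNC milling (finishes hour 14, plus 2-hour gap → hour 16). The latest of these is hour 17, so surface grinding runs hour 17 to 17 + 1 = hour 18.
Sub-assembly needs all of surface grinding (finishes hour 18); cutting (finishes hour 10). That puts its earliest start at hour 18; it finishes at 18 + 4 = hour 22.
All tasks are finished once the last one completes. Finish times: Cutting at 10, Deburring at 17, CNC milling at 14, Surface grinding at 18, Sub-assembly at 22. The latest is hour 22.

22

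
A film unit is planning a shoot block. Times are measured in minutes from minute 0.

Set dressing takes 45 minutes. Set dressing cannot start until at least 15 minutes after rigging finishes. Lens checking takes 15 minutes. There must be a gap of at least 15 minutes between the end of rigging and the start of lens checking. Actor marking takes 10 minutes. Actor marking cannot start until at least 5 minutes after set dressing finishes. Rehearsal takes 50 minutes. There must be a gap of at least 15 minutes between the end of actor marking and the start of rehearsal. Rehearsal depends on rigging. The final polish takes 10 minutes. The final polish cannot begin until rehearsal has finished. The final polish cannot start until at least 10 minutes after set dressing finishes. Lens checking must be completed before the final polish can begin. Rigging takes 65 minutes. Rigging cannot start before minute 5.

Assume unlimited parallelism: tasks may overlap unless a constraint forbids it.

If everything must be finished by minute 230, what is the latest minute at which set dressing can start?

To finish by minute 230, the final polish (duration 10) must start no later than minute 220.
Rehearsal feeds into the final polish (must start by minute 220); so rehearsal must finish by minute 220 and therefore start by minute 170.
Actor marking has to be done before rehearsal (must start by minute 170, minus 15-minute gap → minute 155). That means finishing by minute 155, i.e. starting by 155 − 10 = minute 145.
Set dressing must finish in time for actor marking (must start by minute 145, minus 5-minute gap → minute 140); the final polish (must start by minute 220, minus 10-minute gap → minute 210). The tightest is minute 140, so set dressing must start by 140 − 45 = minute 95.

95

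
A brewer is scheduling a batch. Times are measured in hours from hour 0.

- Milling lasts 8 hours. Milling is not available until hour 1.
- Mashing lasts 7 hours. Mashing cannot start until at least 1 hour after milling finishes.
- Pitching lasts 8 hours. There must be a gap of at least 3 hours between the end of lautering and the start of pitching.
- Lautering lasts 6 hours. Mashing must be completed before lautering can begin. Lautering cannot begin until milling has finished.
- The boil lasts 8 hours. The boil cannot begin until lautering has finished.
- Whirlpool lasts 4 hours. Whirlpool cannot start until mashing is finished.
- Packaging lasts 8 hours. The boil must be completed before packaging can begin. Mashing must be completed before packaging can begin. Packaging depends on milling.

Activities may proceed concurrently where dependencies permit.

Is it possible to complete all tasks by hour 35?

No

Milling waits on its own release at hour 1, so it starts at hour 1 and finishes at 1 + 8 = hour 9.
Mashing cannot begin until milling (finishes hour 9, plus 1-hour gap → hour 10). It runs from hour 10 to 10 + 7 = hour 17.
Whirlpool waits on mashing (finishes hour 17), so it starts at hour 17 and finishes at 17 + 4 = hour 21.
Lautering needs all of mashing (finishes hour 17); milling (finishes hour 9). That puts its earliest start at hour 17; it finishes at 17 + 6 = hour 23.
Pitching waits on lautering (finishes hour 23, plus 3-hour gap → hour 26), so it starts at hour 26 and finishes at 26 + 8 = hour 34.
The boil waits on lautering (finishes hour 23), so it starts at hour 23 and finishes at 23 + 8 = hour 31.
Packaging has to wait for the boil (finishes hour 31); mashing (finishes hour 17); milling (finishes hour 9). The latest of these is hour 31, so packaging runs hour 31 to 31 + 8 = hour 39.
The earliest everything can be done is hour 39, which is after the deadline of 35, so it is not possible.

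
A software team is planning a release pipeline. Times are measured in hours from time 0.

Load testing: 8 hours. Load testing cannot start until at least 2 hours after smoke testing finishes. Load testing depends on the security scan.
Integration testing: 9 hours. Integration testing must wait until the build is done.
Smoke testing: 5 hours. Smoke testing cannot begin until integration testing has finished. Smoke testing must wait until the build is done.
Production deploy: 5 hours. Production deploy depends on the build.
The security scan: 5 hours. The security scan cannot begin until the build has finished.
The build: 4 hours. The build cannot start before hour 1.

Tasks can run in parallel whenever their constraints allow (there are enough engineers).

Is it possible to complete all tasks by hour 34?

Yes

The build cannot begin until its own release at hour 1. It runs from hour 1 to 1 + 4 = hour 5.
Production deploy waits on the build (finishes hour 5), so it starts at hour 5 and finishes at 5 + 5 = hour 10.
After the build (finishes hour 5), the security scan can start at hour 5 and finishes at hour 10.
After the build (finishes hour 5), integration testing can start at hour 5 and finishes at hour 14.
Smoke testing cannot start until integration testing (finishes hour 14); the build (finishes hour 5). The controlling bound is hour 14, so smoke testing finishes at 14 + 5 = hour 19.
Load testing needs all of smoke testing (finishes hour 19, plus 2-hour gap → hour 21); the security scan (finishes hour 10). That puts its earliest start at hour 21; it finishes at 21 + 8 = hour 29.
Every task is finished by hour 29, which is no later than the deadline of 34, so the schedule is feasible.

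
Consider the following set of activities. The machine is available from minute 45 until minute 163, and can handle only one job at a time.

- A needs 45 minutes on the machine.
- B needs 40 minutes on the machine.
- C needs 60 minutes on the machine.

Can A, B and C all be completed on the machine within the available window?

The machine window is 163 − 45 = 118 minutes.
Running back to back, the jobs need 45 + 40 + 60 = 145 minutes on the machine.
Since 145 > 118, they cannot all fit.

No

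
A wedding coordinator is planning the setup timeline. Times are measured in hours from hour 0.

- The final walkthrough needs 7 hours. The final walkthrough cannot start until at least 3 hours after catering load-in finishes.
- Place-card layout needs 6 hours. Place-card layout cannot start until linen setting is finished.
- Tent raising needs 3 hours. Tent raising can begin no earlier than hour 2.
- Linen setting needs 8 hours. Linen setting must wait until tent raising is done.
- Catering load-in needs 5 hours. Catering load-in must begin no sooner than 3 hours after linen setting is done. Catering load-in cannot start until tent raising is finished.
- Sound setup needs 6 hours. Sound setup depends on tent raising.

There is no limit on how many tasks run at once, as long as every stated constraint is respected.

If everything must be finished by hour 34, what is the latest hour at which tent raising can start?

5

The final walkthrough has no dependents, so it just needs to finish by hour 34. Starting by 34 − 7 = hour 27 achieves that.
Catering load-in must finish before the final walkthrough (must start by hour 27, minus 3-hour gap → hour 24). With a 5-hour duration, catering load-in must start by 24 − 5 = hour 19.
Nothing follows place-card layout; the deadline of hour 34 is its only limit. It must start by 34 − 6 = hour 28.
Linen setting has several dependents: catering load-in (must start by hour 19, minus 3-hour gap → hour 16); place-card layout (must start by hour 28). The earliest of those limits is hour 16, so linen setting must start by 16 − 8 = hour 8.
Sound setup must finish by hour 34; it takes 6 hours, so it must start by 34 − 6 = hour 28.
Tent raising has several dependents: linen setting (must start by hour 8); sound setup (must start by hour 28); catering load-in (must start by hour 19). The earliest of those limits is hour 8, so tent raising must start by 8 − 3 = hour 5.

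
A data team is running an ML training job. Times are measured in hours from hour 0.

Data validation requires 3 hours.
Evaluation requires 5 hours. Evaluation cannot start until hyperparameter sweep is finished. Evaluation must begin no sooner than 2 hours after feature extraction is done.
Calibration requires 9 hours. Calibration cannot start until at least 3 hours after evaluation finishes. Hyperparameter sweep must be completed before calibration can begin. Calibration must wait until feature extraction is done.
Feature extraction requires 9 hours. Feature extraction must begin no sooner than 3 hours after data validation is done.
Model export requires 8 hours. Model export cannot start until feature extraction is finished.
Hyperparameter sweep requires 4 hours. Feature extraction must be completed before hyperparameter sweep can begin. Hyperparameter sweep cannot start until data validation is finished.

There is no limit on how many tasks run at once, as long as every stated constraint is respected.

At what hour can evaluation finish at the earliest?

24

Nothing blocks data validation, so it runs from hour 0 to hour 3.
Feature extraction waits on data validation (finishes hour 3, plus 3-hour gap → hour 6), so it starts at hour 6 and finishes at 6 + 9 = hour 15.
Hyperparameter sweep cannot start until feature extraction (finishes hour 15); data validation (finishes hour 3). The controlling bound is hour 15, so hyperparameter sweep finishes at 15 + 4 = hour 19.
For evaluation: hyperparameter sweep (finishes hour 19); feature extraction (finishes hour 15, plus 2-hour gap → hour 17). Taking the maximum gives a start of hour 19, and it finishes at 19 + 5 = hour 24.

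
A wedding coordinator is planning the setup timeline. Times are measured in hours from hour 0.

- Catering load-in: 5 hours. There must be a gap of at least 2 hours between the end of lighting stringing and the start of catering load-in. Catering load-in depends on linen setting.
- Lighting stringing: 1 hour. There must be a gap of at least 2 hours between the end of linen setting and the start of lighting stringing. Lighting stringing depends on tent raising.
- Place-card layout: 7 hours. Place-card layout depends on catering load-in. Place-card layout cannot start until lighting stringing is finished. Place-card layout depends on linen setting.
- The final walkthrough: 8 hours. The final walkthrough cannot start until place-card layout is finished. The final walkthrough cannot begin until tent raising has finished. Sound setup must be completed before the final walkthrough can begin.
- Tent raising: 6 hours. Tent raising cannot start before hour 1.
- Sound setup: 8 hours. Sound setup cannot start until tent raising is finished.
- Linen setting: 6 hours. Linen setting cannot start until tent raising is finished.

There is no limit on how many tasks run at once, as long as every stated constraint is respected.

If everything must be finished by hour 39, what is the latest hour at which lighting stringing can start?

To finish by hour 39, the final walkthrough (duration 8) must start no later than hour 31.
Since the final walkthrough (must start by hour 31) depends on it, place-card layout must finish by hour 31. Backing off its 7-hour duration gives a latest start of hour 24.
Since place-card layout (must start by hour 24) depends on it, catering load-in must finish by hour 24. Backing off its 5-hour duration gives a latest start of hour 19.
For lighting stringing: catering load-in (must start by hour 19, minus 2-hour gap → hour 17); place-card layout (must start by hour 24). The most restrictive is hour 17; with a 1-hour duration, lighting stringing must start by hour 16.

16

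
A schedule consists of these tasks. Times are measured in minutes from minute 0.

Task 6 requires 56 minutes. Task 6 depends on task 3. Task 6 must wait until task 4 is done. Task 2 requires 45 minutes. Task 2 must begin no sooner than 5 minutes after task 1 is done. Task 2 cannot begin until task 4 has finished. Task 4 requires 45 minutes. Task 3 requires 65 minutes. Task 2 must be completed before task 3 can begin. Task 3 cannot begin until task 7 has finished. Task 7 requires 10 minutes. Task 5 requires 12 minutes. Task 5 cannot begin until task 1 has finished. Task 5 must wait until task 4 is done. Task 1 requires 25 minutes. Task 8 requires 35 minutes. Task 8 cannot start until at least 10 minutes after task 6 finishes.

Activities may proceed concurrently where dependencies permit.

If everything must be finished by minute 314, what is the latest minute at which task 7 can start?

Nothing follows task 8; the deadline of minute 314 is its only limit. It must start by 314 − 35 = minute 279.
Task 6 must finish before task 8 (must start by minute 279, minus 10-minute gap → minute 269). With a 56-minute duration, task 6 must start by 269 − 56 = minute 213.
Since task 6 (must start by minute 213) depends on it, task 3 must finish by minute 213. Backing off its 65-minute duration gives a latest start of minute 148.
Task 7 feeds into task 3 (must start by minute 148); so task 7 must finish by minute 148 and therefore start by minute 138.

138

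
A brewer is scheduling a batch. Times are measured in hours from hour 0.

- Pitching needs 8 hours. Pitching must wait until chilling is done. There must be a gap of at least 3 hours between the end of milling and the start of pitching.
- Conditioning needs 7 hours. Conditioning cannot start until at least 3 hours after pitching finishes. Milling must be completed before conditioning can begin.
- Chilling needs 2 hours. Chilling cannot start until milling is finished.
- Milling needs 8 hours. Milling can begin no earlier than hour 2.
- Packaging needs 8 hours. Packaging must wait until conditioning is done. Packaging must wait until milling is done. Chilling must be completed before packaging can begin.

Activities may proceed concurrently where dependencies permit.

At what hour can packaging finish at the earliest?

Milling waits on its own release at hour 2, so it starts at hour 2 and finishes at 2 + 8 = hour 10.
Chilling waits on milling (finishes hour 10), so it starts at hour 10 and finishes at 10 + 2 = hour 12.
Pitching cannot start until chilling (finishes hour 12); milling (finishes hour 10, plus 3-hour gap → hour 13). The controlling bound is hour 13, so pitching finishes at 13 + 8 = hour 21.
Conditioning has to wait for pitching (finishes hour 21, plus 3-hour gap → hour 24); milling (finishes hour 10). The latest of these is hour 24, so conditioning runs hour 24 to 24 + 7 = hour 31.
Packaging has to wait for conditioning (finishes hour 31); milling (finishes hour 10); chilling (finishes hour 12). The latest of these is hour 31, so packaging runs hour 31 to 31 + 8 = hour 39.

39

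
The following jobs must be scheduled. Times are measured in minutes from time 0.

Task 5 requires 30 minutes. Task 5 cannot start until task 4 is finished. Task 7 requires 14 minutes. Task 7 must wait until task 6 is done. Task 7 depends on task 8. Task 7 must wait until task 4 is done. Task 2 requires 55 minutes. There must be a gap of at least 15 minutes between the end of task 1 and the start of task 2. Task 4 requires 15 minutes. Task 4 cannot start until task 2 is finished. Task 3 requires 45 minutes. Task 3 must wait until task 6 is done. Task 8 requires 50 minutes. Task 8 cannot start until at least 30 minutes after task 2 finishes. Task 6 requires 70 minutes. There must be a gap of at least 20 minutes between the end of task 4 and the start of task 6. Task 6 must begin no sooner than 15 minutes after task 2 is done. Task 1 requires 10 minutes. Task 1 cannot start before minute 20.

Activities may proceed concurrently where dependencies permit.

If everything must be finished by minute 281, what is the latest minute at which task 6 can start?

166

Task 3 must finish by minute 281; it takes 45 minutes, so it must start by 281 − 45 = minute 236.
To finish by minute 281, task 7 (duration 14) must start no later than minute 267.
Task 6 feeds task 3 (must start by minute 236); task 7 (must start by minute 267). Taking the minimum, task 6 must finish by minute 236 and start by 236 − 70 = minute 166.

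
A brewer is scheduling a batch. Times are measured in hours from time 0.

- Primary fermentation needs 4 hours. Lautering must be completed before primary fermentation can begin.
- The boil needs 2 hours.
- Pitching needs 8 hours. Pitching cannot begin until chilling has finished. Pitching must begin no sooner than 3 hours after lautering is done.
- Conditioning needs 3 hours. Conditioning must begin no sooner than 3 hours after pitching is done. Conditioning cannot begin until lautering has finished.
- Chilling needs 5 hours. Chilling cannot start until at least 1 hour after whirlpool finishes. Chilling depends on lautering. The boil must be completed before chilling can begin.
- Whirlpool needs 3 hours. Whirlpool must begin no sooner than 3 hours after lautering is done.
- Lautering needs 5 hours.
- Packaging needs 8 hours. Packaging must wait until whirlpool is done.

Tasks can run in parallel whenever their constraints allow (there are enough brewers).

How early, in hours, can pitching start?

17

The boil has no prerequisites, so it starts at hour 0 and finishes at hour 2.
Nothing blocks lautering, so it runs from hour 0 to hour 5.
Whirlpool cannot begin until lautering (finishes hour 5, plus 3-hour gap → hour 8). It runs from hour 8 to 8 + 3 = hour 11.
Chilling needs all of whirlpool (finishes hour 11, plus 1-hour gap → hour 12); lautering (finishes hour 5); the boil (finishes hour 2). That puts its earliest start at hour 12; it finishes at 12 + 5 = hour 17.
Pitching waits on chilling (finishes hour 17); lautering (finishes hour 5, plus 3-hour gap → hour 8). The latest of these is hour 17, which is the earliest pitching can start.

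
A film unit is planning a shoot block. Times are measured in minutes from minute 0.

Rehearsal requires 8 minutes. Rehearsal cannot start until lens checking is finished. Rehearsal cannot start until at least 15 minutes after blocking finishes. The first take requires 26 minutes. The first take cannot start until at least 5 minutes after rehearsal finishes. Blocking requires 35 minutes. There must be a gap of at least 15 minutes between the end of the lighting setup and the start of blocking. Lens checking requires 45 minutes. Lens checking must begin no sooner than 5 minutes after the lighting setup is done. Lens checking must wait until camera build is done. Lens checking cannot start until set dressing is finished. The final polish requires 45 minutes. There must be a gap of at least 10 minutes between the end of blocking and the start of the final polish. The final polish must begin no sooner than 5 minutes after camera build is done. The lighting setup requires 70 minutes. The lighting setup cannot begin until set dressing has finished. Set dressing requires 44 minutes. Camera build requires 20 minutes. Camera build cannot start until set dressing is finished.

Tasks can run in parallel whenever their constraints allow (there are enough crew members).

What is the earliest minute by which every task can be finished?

Nothing blocks set dressing, so it runs from minute 0 to minute 44.
Camera build waits on set dressing (finishes minute 44), so it starts at minute 44 and finishes at 44 + 20 = minute 64.
The lighting setup cannot begin until set dressing (finishes minute 44). It runs from minute 44 to 44 + 70 = minute 114.
Blocking cannot begin until the lighting setup (finishes minute 114, plus 15-minute gap → minute 129). It runs from minute 129 to 129 + 35 = minute 164.
The final polish needs all of blocking (finishes minute 164, plus 10-minute gap → minute 174); camera build (finishes minute 64, plus 5-minute gap → minute 69). That puts its earliest start at minute 174; it finishes at 174 + 45 = minute 219.
Lens checking needs all of the lighting setup (finishes minute 114, plus 5-minute gap → minute 119); camera build (finishes minute 64); set dressing (finishes minute 44). That puts its earliest start at minute 119; it finishes at 119 + 45 = minute 164.
Rehearsal has to wait for lens checking (finishes minute 164); blocking (finishes minute 164, plus 15-minute gap → minute 179). The latest of these is minute 179, so rehearsal runs minute 179 to 179 + 8 = minute 187.
After rehearsal (finishes minute 187, plus 5-minute gap → minute 192), the first take can start at minute 192 and finishes at minute 218.
All tasks are finished once the last one completes. Finish times: Set dressing at 44, The lighting setup at 114, Camera build at 64, Lens checking at 164, Blocking at 164, Rehearsal at 187, The final polish at 219, The first take at 218. The latest is minute 219.

219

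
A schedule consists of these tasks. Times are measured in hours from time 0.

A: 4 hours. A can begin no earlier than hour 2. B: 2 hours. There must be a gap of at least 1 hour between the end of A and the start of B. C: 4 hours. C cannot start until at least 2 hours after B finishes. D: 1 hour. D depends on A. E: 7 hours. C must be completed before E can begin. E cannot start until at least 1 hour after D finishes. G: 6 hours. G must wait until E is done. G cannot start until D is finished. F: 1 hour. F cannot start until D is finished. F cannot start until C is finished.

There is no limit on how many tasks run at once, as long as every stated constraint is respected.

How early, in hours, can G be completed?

28

A cannot begin until its own release at hour 2. It runs from hour 2 to 2 + 4 = hour 6.
D cannot begin until A (finishes hour 6). It runs from hour 6 to 6 + 1 = hour 7.
After A (finishes hour 6, plus 1-hour gap → hour 7), B can start at hour 7 and finishes at hour 9.
C cannot begin until B (finishes hour 9, plus 2-hour gap → hour 11). It runs from hour 11 to 11 + 4 = hour 15.
For E: C (finishes hour 15); D (finishes hour 7, plus 1-hour gap → hour 8). Taking the maximum gives a start of hour 15, and it finishes at 15 + 7 = hour 22.
G cannot start until E (finishes hour 22); D (finishes hour 7). The controlling bound is hour 22, so G finishes at 22 + 6 = hour 28.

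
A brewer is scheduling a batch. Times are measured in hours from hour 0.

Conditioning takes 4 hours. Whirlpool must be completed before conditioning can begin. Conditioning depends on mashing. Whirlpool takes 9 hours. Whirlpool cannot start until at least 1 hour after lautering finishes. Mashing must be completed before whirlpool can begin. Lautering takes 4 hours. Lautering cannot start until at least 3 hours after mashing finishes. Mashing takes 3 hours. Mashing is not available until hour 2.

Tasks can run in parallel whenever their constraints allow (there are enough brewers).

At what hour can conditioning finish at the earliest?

Mashing waits on its own release at hour 2, so it starts at hour 2 and finishes at 2 + 3 = hour 5.
After mashing (finishes hour 5, plus 3-hour gap → hour 8), lautering can start at hour 8 and finishes at hour 12.
Whirlpool has to wait for lautering (finishes hour 12, plus 1-hour gap → hour 13); mashing (finishes hour 5). The latest of these is hour 13, so whirlpool runs hour 13 to 13 + 9 = hour 22.
Conditioning needs all of whirlpool (finishes hour 22); mashing (finishes hour 5). That puts its earliest start at hour 22; it finishes at 22 + 4 = hour 26.

26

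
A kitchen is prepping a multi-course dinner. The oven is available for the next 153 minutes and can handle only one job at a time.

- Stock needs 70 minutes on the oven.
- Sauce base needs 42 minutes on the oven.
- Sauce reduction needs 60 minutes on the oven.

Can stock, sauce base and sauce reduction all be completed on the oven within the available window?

Running back to back, the jobs need 70 + 42 + 60 = 172 minutes on the oven.
Since 172 > 153, they cannot all fit.

No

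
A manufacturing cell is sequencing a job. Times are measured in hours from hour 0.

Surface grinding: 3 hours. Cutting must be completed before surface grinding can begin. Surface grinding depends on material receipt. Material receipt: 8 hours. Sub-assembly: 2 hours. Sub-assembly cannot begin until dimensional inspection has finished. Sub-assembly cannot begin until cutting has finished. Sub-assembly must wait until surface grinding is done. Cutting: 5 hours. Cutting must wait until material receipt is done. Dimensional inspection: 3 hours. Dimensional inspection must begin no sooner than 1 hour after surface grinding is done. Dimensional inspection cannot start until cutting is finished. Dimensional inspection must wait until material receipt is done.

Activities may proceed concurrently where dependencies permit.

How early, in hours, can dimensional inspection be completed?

20

Material receipt has no prerequisites, so it starts at hour 0 and finishes at hour 8.
Cutting cannot begin until material receipt (finishes hour 8). It runs from hour 8 to 8 + 5 = hour 13.
Surface grinding cannot start until cutting (finishes hour 13); material receipt (finishes hour 8). The controlling bound is hour 13, so surface grinding finishes at 13 + 3 = hour 16.
Dimensional inspection has to wait for surface grinding (finishes hour 16, plus 1-hour gap → hour 17); cutting (finishes hour 13); material receipt (finishes hour 8). The latest of these is hour 17, so dimensional inspection runs hour 17 to 17 + 3 = hour 20.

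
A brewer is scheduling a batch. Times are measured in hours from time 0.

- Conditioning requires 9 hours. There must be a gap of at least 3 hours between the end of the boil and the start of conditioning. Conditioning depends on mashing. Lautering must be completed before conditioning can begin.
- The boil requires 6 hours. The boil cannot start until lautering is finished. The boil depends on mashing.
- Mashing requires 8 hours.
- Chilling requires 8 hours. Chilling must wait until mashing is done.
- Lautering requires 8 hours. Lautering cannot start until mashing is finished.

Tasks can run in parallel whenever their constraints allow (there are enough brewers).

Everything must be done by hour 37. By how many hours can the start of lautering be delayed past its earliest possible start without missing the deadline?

3

Nothing blocks mashing, so it runs from hour 0 to hour 8.
After mashing (finishes hour 8), lautering can start at hour 8 and finishes at hour 16.

Working backward from the deadline:
Conditioning must finish by hour 37; it takes 9 hours, so it must start by 37 − 9 = hour 28.
The boil has to be done before conditioning (must start by hour 28, minus 3-hour gap → hour 25). That means finishing by hour 25, i.e. starting by 25 − 6 = hour 19.
For lautering: the boil (must start by hour 19); conditioning (must start by hour 28). The most restrictive is hour 19; with an 8-hour duration, lautering must start by hour 11.
So lautering can start as early as hour 8 and as late as hour 11, giving 11 − 8 = 3 hours of slack.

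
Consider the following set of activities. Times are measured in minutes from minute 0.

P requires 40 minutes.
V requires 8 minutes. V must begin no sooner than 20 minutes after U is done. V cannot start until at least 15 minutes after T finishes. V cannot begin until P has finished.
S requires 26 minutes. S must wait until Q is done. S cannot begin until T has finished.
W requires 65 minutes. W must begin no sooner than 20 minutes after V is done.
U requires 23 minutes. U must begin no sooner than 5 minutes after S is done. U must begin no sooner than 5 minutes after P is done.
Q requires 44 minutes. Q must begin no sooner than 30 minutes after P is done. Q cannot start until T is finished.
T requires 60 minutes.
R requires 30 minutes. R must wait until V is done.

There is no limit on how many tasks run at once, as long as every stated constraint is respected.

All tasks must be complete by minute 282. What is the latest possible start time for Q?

R must finish by minute 282; it takes 30 minutes, so it must start by 282 − 30 = minute 252.
To finish by minute 282, W (duration 65) must start no later than minute 217.
V has several dependents: R (must start by minute 252); W (must start by minute 217, minus 20-minute gap → minute 197). The earliest of those limits is minute 197, so V must start by 197 − 8 = minute 189.
Since V (must start by minute 189, minus 20-minute gap → minute 169) depends on it, U must finish by minute 169. Backing off its 23-minute duration gives a latest start of minute 146.
S has to be done before U (must start by minute 146, minus 5-minute gap → minute 141). That means finishing by minute 141, i.e. starting by 141 − 26 = minute 115.
Q feeds into S (must start by minute 115); so Q must finish by minute 115 and therefore start by minute 71.

71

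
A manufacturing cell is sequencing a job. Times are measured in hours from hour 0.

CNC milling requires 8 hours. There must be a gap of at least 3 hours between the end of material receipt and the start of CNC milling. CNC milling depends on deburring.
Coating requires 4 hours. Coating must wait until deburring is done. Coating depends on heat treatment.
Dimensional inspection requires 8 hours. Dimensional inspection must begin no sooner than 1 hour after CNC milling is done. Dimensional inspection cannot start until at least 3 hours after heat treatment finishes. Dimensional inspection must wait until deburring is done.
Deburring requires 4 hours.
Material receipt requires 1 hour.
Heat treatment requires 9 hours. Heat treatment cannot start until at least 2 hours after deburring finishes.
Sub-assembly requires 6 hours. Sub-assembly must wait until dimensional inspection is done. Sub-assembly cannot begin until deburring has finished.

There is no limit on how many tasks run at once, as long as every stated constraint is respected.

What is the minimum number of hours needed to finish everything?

Deburring has no prerequisites, so it starts at hour 0 and finishes at hour 4.
Heat treatment cannot begin until deburring (finishes hour 4, plus 2-hour gap → hour 6). It runs from hour 6 to 6 + 9 = hour 15.
Coating needs all of deburring (finishes hour 4); heat treatment (finishes hour 15). That puts its earliest start at hour 15; it finishes at 15 + 4 = hour 19.
Nothing blocks material receipt, so it runs from hour 0 to hour 1.
CNC milling has to wait for material receipt (finishes hour 1, plus 3-hour gap → hour 4); deburring (finishes hour 4). The latest of these is hour 4, so CNC milling runs hour 4 to 4 + 8 = hour 12.
Dimensional inspection needs all of CNC milling (finishes hour 12, plus 1-hour gap → hour 13); heat treatment (finishes hour 15, plus 3-hour gap → hour 18); deburring (finishes hour 4). That puts its earliest start at hour 18; it finishes at 18 + 8 = hour 26.
Sub-assembly cannot start until dimensional inspection (finishes hour 26); deburring (finishes hour 4). The controlling bound is hour 26, so sub-assembly finishes at 26 + 6 = hour 32.
All tasks are finished once the last one completes. Finish times: Material receipt at 1, Deburring at 4, CNC milling at 12, Heat treatment at 15, Dimensional inspection at 26, Coating at 19, Sub-assembly at 32. The latest is hour 32.

32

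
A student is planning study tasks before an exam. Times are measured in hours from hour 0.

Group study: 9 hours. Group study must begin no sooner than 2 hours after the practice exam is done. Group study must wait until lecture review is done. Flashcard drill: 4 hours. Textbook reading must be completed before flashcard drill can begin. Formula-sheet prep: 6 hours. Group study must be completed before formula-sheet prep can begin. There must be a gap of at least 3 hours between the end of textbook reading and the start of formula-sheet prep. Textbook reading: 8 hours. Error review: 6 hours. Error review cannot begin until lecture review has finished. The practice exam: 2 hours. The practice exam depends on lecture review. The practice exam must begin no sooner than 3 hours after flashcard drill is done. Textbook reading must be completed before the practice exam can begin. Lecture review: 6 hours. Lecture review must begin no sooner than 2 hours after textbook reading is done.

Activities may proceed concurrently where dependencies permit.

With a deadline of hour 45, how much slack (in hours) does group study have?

Textbook reading has no prerequisites, so it starts at hour 0 and finishes at hour 8.
After textbook reading (finishes hour 8), flashcard drill can start at hour 8 and finishes at hour 12.
After textbook reading (finishes hour 8, plus 2-hour gap → hour 10), lecture review can start at hour 10 and finishes at hour 16.
The practice exam has to wait for lecture review (finishes hour 16); flashcard drill (finishes hour 12, plus 3-hour gap → hour 15); textbook reading (finishes hour 8). The latest of these is hour 16, so the practice exam runs hour 16 to 16 + 2 = hour 18.
Group study has to wait for the practice exam (finishes hour 18, plus 2-hour gap → hour 20); lecture review (finishes hour 16). The latest of these is hour 20, so group study runs hour 20 to 20 + 9 = hour 29.

Working backward from the deadline:
Formula-sheet prep has no dependents, so it just needs to finish by hour 45. Starting by 45 − 6 = hour 39 achieves that.
Group study feeds into formula-sheet prep (must start by hour 39); so group study must finish by hour 39 and therefore start by hour 30.
So group study can start as early as hour 20 and as late as hour 30, giving 30 − 20 = 10 hours of slack.

10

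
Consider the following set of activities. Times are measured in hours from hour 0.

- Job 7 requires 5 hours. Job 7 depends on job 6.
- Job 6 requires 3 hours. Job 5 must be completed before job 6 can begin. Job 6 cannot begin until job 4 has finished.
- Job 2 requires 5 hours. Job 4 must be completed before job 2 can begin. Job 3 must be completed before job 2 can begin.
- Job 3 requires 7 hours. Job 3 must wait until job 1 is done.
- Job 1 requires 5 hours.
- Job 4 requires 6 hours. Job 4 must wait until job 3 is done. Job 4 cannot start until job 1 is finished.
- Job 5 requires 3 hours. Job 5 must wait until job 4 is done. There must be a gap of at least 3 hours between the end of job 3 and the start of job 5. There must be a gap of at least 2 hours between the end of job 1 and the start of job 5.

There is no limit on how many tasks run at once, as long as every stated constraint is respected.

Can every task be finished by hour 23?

Job 1 has no prerequisites, so it starts at hour 0 and finishes at hour 5.
Job 3 waits on job 1 (finishes hour 5), so it starts at hour 5 and finishes at 5 + 7 = hour 12.
Job 4 needs all of job 3 (finishes hour 12); job 1 (finishes hour 5). That puts its earliest start at hour 12; it finishes at 12 + 6 = hour 18.
Job 5 cannot start until job 4 (finishes hour 18); job 3 (finishes hour 12, plus 3-hour gap → hour 15); job 1 (finishes hour 5, plus 2-hour gap → hour 7). The controlling bound is hour 18, so job 5 finishes at 18 + 3 = hour 21.
Job 6 has to wait for job 5 (finishes hour 21); job 4 (finishes hour 18). The latest of these is hour 21, so job 6 runs hour 21 to 21 + 3 = hour 24.
After job 6 (finishes hour 24), job 7 can start at hour 24 and finishes at hour 29.
Job 2 cannot start until job 4 (finishes hour 18); job 3 (finishes hour 12). The controlling bound is hour 18, so job 2 finishes at 18 + 5 = hour 23.
The earliest everything can be done is hour 29, which is after the deadline of 23, so it is not possible.

No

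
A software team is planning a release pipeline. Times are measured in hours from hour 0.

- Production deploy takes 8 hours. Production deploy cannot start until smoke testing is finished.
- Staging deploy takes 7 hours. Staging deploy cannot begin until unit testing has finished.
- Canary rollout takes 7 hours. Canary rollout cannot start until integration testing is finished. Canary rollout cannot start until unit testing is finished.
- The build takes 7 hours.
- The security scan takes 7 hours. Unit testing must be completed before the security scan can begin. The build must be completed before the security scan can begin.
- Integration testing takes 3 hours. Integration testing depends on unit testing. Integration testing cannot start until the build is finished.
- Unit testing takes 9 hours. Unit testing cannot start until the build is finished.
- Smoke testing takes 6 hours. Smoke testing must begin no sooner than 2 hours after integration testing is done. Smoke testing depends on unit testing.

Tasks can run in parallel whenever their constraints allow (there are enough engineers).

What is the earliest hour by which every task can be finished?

35

The build can start immediately at hour 0; it finishes at hour 7.
Unit testing waits on the build (finishes hour 7), so it starts at hour 7 and finishes at 7 + 9 = hour 16.
Staging deploy waits on unit testing (finishes hour 16), so it starts at hour 16 and finishes at 16 + 7 = hour 23.
The security scan has to wait for unit testing (finishes hour 16); the build (finishes hour 7). The latest of these is hour 16, so the security scan runs hour 16 to 16 + 7 = hour 23.
Integration testing has to wait for unit testing (finishes hour 16); the build (finishes hour 7). The latest of these is hour 16, so integration testing runs hour 16 to 16 + 3 = hour 19.
Canary rollout needs all of integration testing (finishes hour 19); unit testing (finishes hour 16). That puts its earliest start at hour 19; it finishes at 19 + 7 = hour 26.
Smoke testing needs all of integration testing (finishes hour 19, plus 2-hour gap → hour 21); unit testing (finishes hour 16). That puts its earliest start at hour 21; it finishes at 21 + 6 = hour 27.
Production deploy cannot begin until smoke testing (finishes hour 27). It runs from hour 27 to 27 + 8 = hour 35.
All tasks are finished once the last one completes. Finish times: The build at 7, Unit testing at 16, Integration testing at 19, The security scan at 23, Staging deploy at 23, Smoke testing at 27, Canary rollout at 26, Production deploy at 35. The latest is hour 35.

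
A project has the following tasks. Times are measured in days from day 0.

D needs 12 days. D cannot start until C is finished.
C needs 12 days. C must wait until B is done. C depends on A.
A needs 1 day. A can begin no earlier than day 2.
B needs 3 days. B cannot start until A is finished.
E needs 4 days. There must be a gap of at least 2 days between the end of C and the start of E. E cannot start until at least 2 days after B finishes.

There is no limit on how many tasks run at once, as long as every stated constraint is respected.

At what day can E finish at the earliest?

24

A waits on its own release at day 2, so it starts at day 2 and finishes at 2 + 1 = day 3.
B waits on A (finishes day 3), so it starts at day 3 and finishes at 3 + 3 = day 6.
C needs all of B (finishes day 6); A (finishes day 3). That puts its earliest start at day 6; it finishes at 6 + 12 = day 18.
E needs all of C (finishes day 18, plus 2-day gap → day 20); B (finishes day 6, plus 2-day gap → day 8). That puts its earliest start at day 20; it finishes at 20 + 4 = day 24.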